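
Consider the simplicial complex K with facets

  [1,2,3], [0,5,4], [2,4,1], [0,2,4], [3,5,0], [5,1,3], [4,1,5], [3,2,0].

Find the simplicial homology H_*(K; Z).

H_0 = Z,  H_1 = 0,  H_2 = Z.

We work with the vertex ordering 0 < 1 < 2 < 3 < 4 < 5. The simplices of K, each written with vertices in increasing order, are:

  0-simplices (6): [0], [1], [2], [3], [4], [5]
  1-simplices (12): [0,2], [0,3], [0,4], [0,5], [1,2], [1,3], [1,4], [1,5], [2,3], [2,4], [3,5], [4,5]
  2-simplices (8): [0,2,3], [0,2,4], [0,3,5], [0,4,5], [1,2,3], [1,2,4], [1,3,5], [1,4,5]

so the chain groups are C_0 ≅ Z^6, C_1 ≅ Z^12, C_2 ≅ Z^8.

∂_1: C_1 → C_0 sends each edge [p,q] (with p < q) to q − p.
The resulting 6×12 matrix has rank 5, and its Smith normal form has invariant factors (1,1,1,1,1).

∂_2: C_2 → C_1 acts by ∂[p,q,r] = [q,r] − [p,r] + [p,q]. For instance
  ∂[0,2,4] = [2,4] − [0,4] + [0,2],
  ∂[1,2,3] = [2,3] − [1,3] + [1,2].
As a 12×8 matrix over Z this has rank 7, with invariant factors (1,1,1,1,1,1,1).

Reading off H_k = ker ∂_k / im ∂_{k+1}:

  H_0: rank C_0 − rank ∂_1 = 6 − 5 = 1, and the invariant factors of ∂_1 are all 1, so H_0 = Z.
  H_1: rank ker ∂_1 − rank ∂_2 = (12 − 5) − 7 = 0, and the invariant factors of ∂_2 are all 1, so H_1 = 0.
  H_2: rank ker ∂_2 − rank ∂_3 = (8 − 7) − 0 = 1, and there is no ∂_3, so H_2 = Z.

As a check, the Euler characteristic is 6 − 12 + 8 = 2, which agrees with 1 − 0 + 1 = 2.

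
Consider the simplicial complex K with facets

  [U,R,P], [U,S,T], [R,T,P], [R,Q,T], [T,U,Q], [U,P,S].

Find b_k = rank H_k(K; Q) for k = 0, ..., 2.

Fix the vertex order P < Q < R < S < T < U and write every simplex with vertices in increasing order. Then dim K = 2 and the simplices of K are:

  0-simplices (6): P, Q, R, S, T, U
  1-simplices (12): PR, PS, PT, PU, QR, QT, QU, RT, RU, ST, SU, TU
  2-simplices (6): PRT, PRU, PSU, QRT, QTU, STU

giving chain groups C_0 ≅ Z^6, C_1 ≅ Z^12, C_2 ≅ Z^6.

Boundary ∂_1: C_1 → C_0 maps an edge to its endpoints' difference, ∂[p,q] = q − p. For instance
  ∂PR = R − P.
The resulting 6×12 matrix has rank 5, and its Smith normal form has invariant factors (1,1,1,1,1).

Boundary ∂_2: C_2 → C_1 acts by ∂[p,q,r] = [q,r] − [p,r] + [p,q]. For instance
  ∂PRU = RU − PU + PR,
  ∂QRT = RT − QT + QR.
The resulting 12×6 matrix has rank 6, and its Smith normal form has invariant factors (1,1,1,1,1,1).

Now H_k = ker ∂_k / im ∂_{k+1}, so:

  H_0: rank C_0 − rank ∂_1 = 6 − 5 = 1, and the invariant factors of ∂_1 are all 1, so H_0 ≅ Z.
  H_1: rank ker ∂_1 − rank ∂_2 = (12 − 5) − 6 = 1, and the invariant factors of ∂_2 are all 1, so H_1 ≅ Z.
  H_2: rank ker ∂_2 − rank ∂_3 = (6 − 6) − 0 = 0, and there is no ∂_3, so H_2 ≅ 0.

Hence the Betti numbers are b_0 = 1, b_1 = 1, b_2 = 0.

b_0 = 1, b_1 = 1, b_2 = 0.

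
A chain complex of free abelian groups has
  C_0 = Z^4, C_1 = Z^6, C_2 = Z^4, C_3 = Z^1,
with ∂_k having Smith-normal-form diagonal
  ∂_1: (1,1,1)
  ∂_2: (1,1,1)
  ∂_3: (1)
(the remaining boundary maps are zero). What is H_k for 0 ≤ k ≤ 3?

H_0 = Z,  H_1 = 0,  H_2 = 0,  H_3 = 0.

H_0: b_0 = 4 − 0 − 3 = 1; torsion from ∂_1 factors > 1: none. So H_0 = Z.
H_1: b_1 = 6 − 3 − 3 = 0; torsion from ∂_2 factors > 1: none. So H_1 = 0.
H_2: b_2 = 4 − 3 − 1 = 0; torsion from ∂_3 factors > 1: none. So H_2 = 0.
H_3: b_3 = 1 − 1 − 0 = 0; torsion from ∂_4 factors > 1: none. So H_3 = 0.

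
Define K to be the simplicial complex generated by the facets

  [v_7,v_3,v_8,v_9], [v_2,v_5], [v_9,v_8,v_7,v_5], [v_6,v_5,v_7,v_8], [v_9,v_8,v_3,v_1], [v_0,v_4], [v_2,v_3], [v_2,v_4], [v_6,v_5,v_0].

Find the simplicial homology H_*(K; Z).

Order the vertices as v_0 < v_1 < v_2 < v_3 < v_4 < v_5 < v_6 < v_7 < v_8 < v_9. Listing each simplex with vertices in this order, K has dimension 3 with simplices:

  0-simplices (10): [v_0], [v_1], [v_2], [v_3], [v_4], [v_5], [v_6], [v_7], [v_8], [v_9]
  1-simplices (21): (21 of them)
  2-simplices (14): (14 of them)
  3-simplices (4): [v_1,v_3,v_8,v_9], [v_3,v_7,v_8,v_9], [v_5,v_6,v_7,v_8], [v_5,v_7,v_8,v_9]

Hence C_0 ≅ Z^10, C_1 ≅ Z^21, C_2 ≅ Z^14, C_3 ≅ Z^4.

The boundary map ∂_1: C_1 → C_0 sends each edge [p,q] (with p < q) to q − p. For instance
  ∂[v_8,v_9] = [v_9] − [v_8].
As a 10×21 matrix over Z this has rank 9, with invariant factors (1,1,1,1,1,1,1,1,1).

Boundary ∂_2: C_2 → C_1 maps a triangle to the signed sum of its edges. For instance
  ∂[v_5,v_8,v_9] = [v_8,v_9] − [v_5,v_9] + [v_5,v_8],
  ∂[v_1,v_3,v_8] = [v_3,v_8] − [v_1,v_8] + [v_1,v_3].
As a 21×14 matrix over Z this has rank 10, with invariant factors (1,1,1,1,1,1,1,1,1,1).

∂_3: C_3 → C_2 sends each 3-simplex σ to the alternating sum Σ_i (−1)^i (σ with its i-th vertex removed). For instance
  ∂[v_5,v_7,v_8,v_9] = [v_7,v_8,v_9] − [v_5,v_8,v_9] + [v_5,v_7,v_9] − [v_5,v_7,v_8],
  ∂[v_1,v_3,v_8,v_9] = [v_3,v_8,v_9] − [v_1,v_8,v_9] + [v_1,v_3,v_9] − [v_1,v_3,v_8].
The 14×4 boundary matrix has rank 4 and Smith normal form diag(1,1,1,1).

From H_k ≅ ker(∂_k) / im(∂_{k+1}) we obtain:

  H_0: rank C_0 − rank ∂_1 = 10 − 9 = 1, and the invariant factors of ∂_1 are all 1, so H_0 = Z.
  H_1: rank ker ∂_1 − rank ∂_2 = (21 − 9) − 10 = 2, and the invariant factors of ∂_2 are all 1, so H_1 = Z^2.
  H_2: rank ker ∂_2 − rank ∂_3 = (14 − 10) − 4 = 0, and the invariant factors of ∂_3 are all 1, so H_2 = 0.
  H_3: rank ker ∂_3 − rank ∂_4 = (4 − 4) − 0 = 0, and there is no ∂_4, so H_3 = 0.

H_0 ≅ Z,  H_1 ≅ Z^2,  H_2 = 0,  H_3 = 0.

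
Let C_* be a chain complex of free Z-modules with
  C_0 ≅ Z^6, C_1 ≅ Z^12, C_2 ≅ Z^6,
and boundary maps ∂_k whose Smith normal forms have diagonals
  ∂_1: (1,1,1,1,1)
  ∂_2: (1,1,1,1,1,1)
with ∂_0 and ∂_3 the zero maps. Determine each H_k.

H_0: b_0 = 6 − 0 − 5 = 1; torsion from ∂_1 factors > 1: none. So H_0 ≅ Z.
H_1: b_1 = 12 − 5 − 6 = 1; torsion from ∂_2 factors > 1: none. So H_1 ≅ Z.
H_2: b_2 = 6 − 6 − 0 = 0; torsion from ∂_3 factors > 1: none. So H_2 ≅ 0.

H_0 ≅ Z,  H_1 ≅ Z,  H_2 = 0.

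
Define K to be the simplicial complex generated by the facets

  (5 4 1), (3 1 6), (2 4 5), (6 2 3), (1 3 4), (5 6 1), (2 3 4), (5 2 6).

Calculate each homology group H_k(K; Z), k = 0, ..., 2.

H_0 = Z,  H_1 = 0,  H_2 = Z.

Fix the vertex order 1 < 2 < 3 < 4 < 5 < 6 and write every simplex with vertices in increasing order. Then dim K = 2 and the simplices of K are:

  0-simplices (6): [1], [2], [3], [4], [5], [6]
  1-simplices (12): [1,3], [1,4], [1,5], [1,6], [2,3], [2,4], [2,5], [2,6], [3,4], [3,6], [4,5], [5,6]
  2-simplices (8): [1,3,4], [1,3,6], [1,4,5], [1,5,6], [2,3,4], [2,3,6], [2,4,5], [2,5,6]

so the chain groups are C_0 ≅ Z^6, C_1 ≅ Z^12, C_2 ≅ Z^8.

Boundary ∂_1: C_1 → C_0 maps an edge to its endpoints' difference, ∂[p,q] = q − p. For instance
  ∂[5,6] = [6] − [5].
The resulting 6×12 matrix has rank 5, and its Smith normal form has invariant factors (1,1,1,1,1).

∂_2: C_2 → C_1 acts by ∂[p,q,r] = [q,r] − [p,r] + [p,q]. For instance
  ∂[1,4,5] = [4,5] − [1,5] + [1,4],
  ∂[2,5,6] = [5,6] − [2,6] + [2,5].
As a 12×8 matrix over Z this has rank 7, with invariant factors (1,1,1,1,1,1,1).

From H_k ≅ ker(∂_k) / im(∂_{k+1}) we obtain:

  H_0: rank C_0 − rank ∂_1 = 6 − 5 = 1, and the invariant factors of ∂_1 are all 1, so H_0 ≅ Z.
  H_1: rank ker ∂_1 − rank ∂_2 = (12 − 5) − 7 = 0, and the invariant factors of ∂_2 are all 1, so H_1 ≅ 0.
  H_2: rank ker ∂_2 − rank ∂_3 = (8 − 7) − 0 = 1, and there is no ∂_3, so H_2 ≅ Z.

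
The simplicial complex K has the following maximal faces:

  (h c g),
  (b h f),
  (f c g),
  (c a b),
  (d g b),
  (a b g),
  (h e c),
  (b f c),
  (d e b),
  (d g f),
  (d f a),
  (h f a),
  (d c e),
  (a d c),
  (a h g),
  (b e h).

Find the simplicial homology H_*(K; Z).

H_0 ≅ Z,  H_1 ≅ Z^2,  H_2 ≅ Z.

Take the total order a < b < c < d < e < f < g < h on the vertex set. Then K (dimension 2) consists of the simplices:

  0-simplices (8): a, b, c, d, e, f, g, h
  1-simplices (24): ab, ac, ad, af, ag, ah, bc, bd, be, bf, bg, bh, cd, ce, cf, cg, ch, de, df, dg, eh, fg, fh, gh
  2-simplices (16): abc, abg, acd, adf, afh, agh, bcf, bde, bdg, beh, bfh, cde, ceh, cfg, cgh, dfg

Hence C_0 ≅ Z^8, C_1 ≅ Z^24, C_2 ≅ Z^16.

∂_1: C_1 → C_0 is given by ∂[p,q] = [q] − [p].
This gives a 8×24 integer matrix of rank 7; reducing to Smith normal form yields diagonal entries (1,1,1,1,1,1,1).

∂_2: C_2 → C_1 acts by ∂[p,q,r] = [q,r] − [p,r] + [p,q]. For instance
  ∂cgh = gh − ch + cg,
  ∂bdg = dg − bg + bd.
This gives a 24×16 integer matrix of rank 15; reducing to Smith normal form yields diagonal entries (1,1,1,1,1,1,1,1,1,1,1,1,1,1,1).

Computing H_k = (kernel of ∂_k) / (image of ∂_{k+1}):

  H_0: rank C_0 − rank ∂_1 = 8 − 7 = 1, and the invariant factors of ∂_1 are all 1, so H_0 ≅ Z.
  H_1: rank ker ∂_1 − rank ∂_2 = (24 − 7) − 15 = 2, and the invariant factors of ∂_2 are all 1, so H_1 ≅ Z^2.
  H_2: rank ker ∂_2 − rank ∂_3 = (16 − 15) − 0 = 1, and there is no ∂_3, so H_2 ≅ Z.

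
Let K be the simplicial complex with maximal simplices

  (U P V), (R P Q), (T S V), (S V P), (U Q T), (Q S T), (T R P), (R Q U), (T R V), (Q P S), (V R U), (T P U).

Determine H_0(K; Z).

H_0 = Z.

We work with the vertex ordering P < Q < R < S < T < U < V. The simplices of K, each written with vertices in increasing order, are:

  0-simplices (7): P, Q, R, S, T, U, V
  1-simplices (18): PQ, PR, PS, PT, PU, PV, QR, QS, QT, QU, RT, RU, RV, ST, SV, TU, TV, UV
  2-simplices (12): PQR, PQS, PRT, PSV, PTU, PUV, QRU, QST, QTU, RTV, RUV, STV

giving chain groups C_0 ≅ Z^7, C_1 ≅ Z^18, C_2 ≅ Z^12.

∂_1: C_1 → C_0 is given by ∂[p,q] = [q] − [p].
As a 7×18 matrix over Z this has rank 6, with invariant factors (1,1,1,1,1,1).

Boundary ∂_2: C_2 → C_1 acts by ∂[p,q,r] = [q,r] − [p,r] + [p,q]. For instance
  ∂PQR = QR − PR + PQ,
  ∂PSV = SV − PV + PS.
The resulting 18×12 matrix has rank 12, and its Smith normal form has invariant factors (1,1,1,1,1,1,1,1,1,1,1,2).

From H_k ≅ ker(∂_k) / im(∂_{k+1}) we obtain:

  H_0: rank C_0 − rank ∂_1 = 7 − 6 = 1, and the invariant factors of ∂_1 are all 1, so H_0 = Z.

(K is a triangulation of the real projective plane RP^2.)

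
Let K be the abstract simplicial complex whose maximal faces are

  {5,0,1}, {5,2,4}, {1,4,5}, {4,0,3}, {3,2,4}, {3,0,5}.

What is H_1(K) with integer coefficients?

H_1 = Z.

We work with the vertex ordering 0 < 1 < 2 < 3 < 4 < 5. The simplices of K, each written with vertices in increasing order, are:

  0-simplices (6): [0], [1], [2], [3], [4], [5]
  1-simplices (12): [0,1], [0,3], [0,4], [0,5], [1,4], [1,5], [2,3], [2,4], [2,5], [3,4], [3,5], [4,5]
  2-simplices (6): [0,1,5], [0,3,4], [0,3,5], [1,4,5], [2,3,4], [2,4,5]

giving chain groups C_0 ≅ Z^6, C_1 ≅ Z^12, C_2 ≅ Z^6.

∂_1: C_1 → C_0 maps an edge to its endpoints' difference, ∂[p,q] = q − p. For instance
  ∂[2,4] = [4] − [2].
As a 6×12 matrix over Z this has rank 5, with invariant factors (1,1,1,1,1).

The boundary map ∂_2: C_2 → C_1 maps a triangle to the signed sum of its edges. For instance
  ∂[2,3,4] = [3,4] − [2,4] + [2,3],
  ∂[0,3,5] = [3,5] − [0,5] + [0,3].
As a 12×6 matrix over Z this has rank 6, with invariant factors (1,1,1,1,1,1).

Now H_k = ker ∂_k / im ∂_{k+1}, so:

  H_1: rank ker ∂_1 − rank ∂_2 = (12 − 5) − 6 = 1, and the invariant factors of ∂_2 are all 1, so H_1 = Z.

(K is a triangulation of the cylinder S^1 x I.)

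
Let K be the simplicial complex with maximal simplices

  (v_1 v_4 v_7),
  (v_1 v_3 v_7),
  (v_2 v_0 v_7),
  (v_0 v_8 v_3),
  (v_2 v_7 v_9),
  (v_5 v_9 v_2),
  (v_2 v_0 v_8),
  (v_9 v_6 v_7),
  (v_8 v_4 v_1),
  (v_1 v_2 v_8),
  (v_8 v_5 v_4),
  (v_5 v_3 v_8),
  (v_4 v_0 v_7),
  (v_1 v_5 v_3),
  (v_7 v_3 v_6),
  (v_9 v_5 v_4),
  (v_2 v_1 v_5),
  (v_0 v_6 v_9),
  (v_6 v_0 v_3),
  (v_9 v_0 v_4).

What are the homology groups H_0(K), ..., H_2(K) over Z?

H_0 = Z,  H_1 = Z ⊕ Z/2,  H_2 = 0.

K has 10 vertices, 30 edges, 20 triangles.
rank ∂_0 = 0, rank ∂_1 = 9 ⇒ b_0 = 10 − 0 − 9 = 1; all invariant factors of ∂_1 are 1 so no torsion. So H_0 ≅ Z.
rank ∂_1 = 9, rank ∂_2 = 20 ⇒ b_1 = 30 − 9 − 20 = 1; ∂_2 has invariant factor(s) [2] giving torsion. So H_1 ≅ Z ⊕ Z/2.
rank ∂_2 = 20, rank ∂_3 = 0 ⇒ b_2 = 20 − 20 − 0 = 0. So H_2 ≅ 0.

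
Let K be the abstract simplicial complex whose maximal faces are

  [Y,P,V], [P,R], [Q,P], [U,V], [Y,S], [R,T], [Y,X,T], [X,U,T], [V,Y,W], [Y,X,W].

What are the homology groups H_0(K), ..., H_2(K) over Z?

H_0 = Z,  H_1 = Z^2,  H_2 = 0.

Order the vertices as P < Q < R < S < T < U < V < W < X < Y. Listing each simplex with vertices in this order, K has dimension 2 with simplices:

  0-simplices (10): P, Q, R, S, T, U, V, W, X, Y
  1-simplices (16): PQ, PR, PV, PY, RT, SY, TU, TX, TY, UV, UX, VW, VY, WX, WY, XY
  2-simplices (5): PVY, TUX, TXY, VWY, WXY

so the chain groups are C_0 ≅ Z^10, C_1 ≅ Z^16, C_2 ≅ Z^5.

∂_1: C_1 → C_0 maps an edge to its endpoints' difference, ∂[p,q] = q − p. For instance
  ∂WY = Y − W.
The 10×16 boundary matrix has rank 9 and Smith normal form diag(1,1,1,1,1,1,1,1,1).

∂_2: C_2 → C_1 maps a triangle to the signed sum of its edges. For instance
  ∂PVY = VY − PY + PV,
  ∂TUX = UX − TX + TU.
As a 16×5 matrix over Z this has rank 5, with invariant factors (1,1,1,1,1).

Reading off H_k = ker ∂_k / im ∂_{k+1}:

  H_0: rank C_0 − rank ∂_1 = 10 − 9 = 1, and the invariant factors of ∂_1 are all 1, so H_0 ≅ Z.
  H_1: rank ker ∂_1 − rank ∂_2 = (16 − 9) − 5 = 2, and the invariant factors of ∂_2 are all 1, so H_1 ≅ Z^2.
  H_2: rank ker ∂_2 − rank ∂_3 = (5 − 5) − 0 = 0, and there is no ∂_3, so H_2 ≅ 0.

As a check, the Euler characteristic is 10 − 16 + 5 = -1, which agrees with 1 − 2 + 0 = -1.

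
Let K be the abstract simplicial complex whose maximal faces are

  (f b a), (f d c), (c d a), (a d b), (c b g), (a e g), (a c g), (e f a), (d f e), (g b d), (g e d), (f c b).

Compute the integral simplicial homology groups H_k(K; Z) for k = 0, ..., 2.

Fix the vertex order a < b < c < d < e < f < g and write every simplex with vertices in increasing order. Then dim K = 2 and the simplices of K are:

  0-simplices (7): a, b, c, d, e, f, g
  1-simplices (18): ab, ac, ad, ae, af, ag, bc, bd, bf, bg, cd, cf, cg, de, df, dg, ef, eg
  2-simplices (12): abd, abf, acd, acg, aef, aeg, bcf, bcg, bdg, cdf, def, deg

Hence C_0 ≅ Z^7, C_1 ≅ Z^18, C_2 ≅ Z^12.

∂_1: C_1 → C_0 sends each edge [p,q] (with p < q) to q − p. For instance
  ∂cf = f − c.
The 7×18 boundary matrix has rank 6 and Smith normal form diag(1,1,1,1,1,1).

The boundary map ∂_2: C_2 → C_1 maps a triangle to the signed sum of its edges. For instance
  ∂abf = bf − af + ab,
  ∂bcg = cg − bg + bc.
The resulting 18×12 matrix has rank 12, and its Smith normal form has invariant factors (1,1,1,1,1,1,1,1,1,1,1,2).

Now H_k = ker ∂_k / im ∂_{k+1}, so:

  H_0: rank C_0 − rank ∂_1 = 7 − 6 = 1, and the invariant factors of ∂_1 are all 1, so H_0 = Z.
  H_1: rank ker ∂_1 − rank ∂_2 = (18 − 6) − 12 = 0, and ∂_2 has invariant factor 2 > 1, so H_1 = Z/2.
  H_2: rank ker ∂_2 − rank ∂_3 = (12 − 12) − 0 = 0, and there is no ∂_3, so H_2 = 0.

(K is a triangulation of the real projective plane RP^2.)

H_0 ≅ Z,  H_1 ≅ Z/2,  H_2 = 0.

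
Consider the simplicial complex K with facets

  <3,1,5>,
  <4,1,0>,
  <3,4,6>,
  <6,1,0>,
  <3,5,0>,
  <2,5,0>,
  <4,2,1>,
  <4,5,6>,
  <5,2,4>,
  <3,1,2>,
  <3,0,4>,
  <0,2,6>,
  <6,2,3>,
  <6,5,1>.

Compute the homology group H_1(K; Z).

Order the vertices as 0 < 1 < 2 < 3 < 4 < 5 < 6. Listing each simplex with vertices in this order, K has dimension 2 with simplices:

  0-simplices (7): [0], [1], [2], [3], [4], [5], [6]
  1-simplices (21): [0,1], [0,2], [0,3], [0,4], [0,5], [0,6], [1,2], [1,3], [1,4], [1,5], [1,6], [2,3], [2,4], [2,5], [2,6], [3,4], [3,5], [3,6], [4,5], [4,6], [5,6]
  2-simplices (14): [0,1,4], [0,1,6], [0,2,5], [0,2,6], [0,3,4], [0,3,5], [1,2,3], [1,2,4], [1,3,5], [1,5,6], [2,3,6], [2,4,5], [3,4,6], [4,5,6]

Hence C_0 ≅ Z^7, C_1 ≅ Z^21, C_2 ≅ Z^14.

The boundary map ∂_1: C_1 → C_0 sends each edge [p,q] (with p < q) to q − p. For instance
  ∂[0,4] = [4] − [0].
The resulting 7×21 matrix has rank 6, and its Smith normal form has invariant factors (1,1,1,1,1,1).

∂_2: C_2 → C_1 maps a triangle to the signed sum of its edges. For instance
  ∂[1,2,3] = [2,3] − [1,3] + [1,2],
  ∂[0,2,6] = [2,6] − [0,6] + [0,2].
As a 21×14 matrix over Z this has rank 13, with invariant factors (1,1,1,1,1,1,1,1,1,1,1,1,1).

From H_k ≅ ker(∂_k) / im(∂_{k+1}) we obtain:

  H_1: rank ker ∂_1 − rank ∂_2 = (21 − 6) − 13 = 2, and the invariant factors of ∂_2 are all 1, so H_1 = Z^2.

H_1 = Z^2.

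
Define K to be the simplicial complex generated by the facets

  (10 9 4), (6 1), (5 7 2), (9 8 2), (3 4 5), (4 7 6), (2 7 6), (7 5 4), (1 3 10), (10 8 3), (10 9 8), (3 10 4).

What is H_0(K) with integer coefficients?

Take the total order 1 < 2 < 3 < 4 < 5 < 6 < 7 < 8 < 9 < 10 on the vertex set. Then K (dimension 2) consists of the simplices:

  0-simplices (10): [1], [2], [3], [4], [5], [6], [7], [8], [9], [10]
  1-simplices (22): [1,3], [1,6], [1,10], [2,5], [2,6], [2,7], [2,8], [2,9], [3,4], [3,5], [3,8], [3,10], [4,5], [4,6], [4,7], [4,9], [4,10], [5,7], [6,7], [8,9], [8,10], [9,10]
  2-simplices (11): [1,3,10], [2,5,7], [2,6,7], [2,8,9], [3,4,5], [3,4,10], [3,8,10], [4,5,7], [4,6,7], [4,9,10], [8,9,10]

giving chain groups C_0 ≅ Z^10, C_1 ≅ Z^22, C_2 ≅ Z^11.

∂_1: C_1 → C_0 is given by ∂[p,q] = [q] − [p].
The 10×22 boundary matrix has rank 9 and Smith normal form diag(1,1,1,1,1,1,1,1,1).

The boundary map ∂_2: C_2 → C_1 acts by ∂[p,q,r] = [q,r] − [p,r] + [p,q]. For instance
  ∂[4,6,7] = [6,7] − [4,7] + [4,6],
  ∂[4,9,10] = [9,10] − [4,10] + [4,9].
This gives a 22×11 integer matrix of rank 11; reducing to Smith normal form yields diagonal entries (1,1,1,1,1,1,1,1,1,1,1).

From H_k ≅ ker(∂_k) / im(∂_{k+1}) we obtain:

  H_0: rank C_0 − rank ∂_1 = 10 − 9 = 1, and the invariant factors of ∂_1 are all 1, so H_0 ≅ Z.

H_0 ≅ Z.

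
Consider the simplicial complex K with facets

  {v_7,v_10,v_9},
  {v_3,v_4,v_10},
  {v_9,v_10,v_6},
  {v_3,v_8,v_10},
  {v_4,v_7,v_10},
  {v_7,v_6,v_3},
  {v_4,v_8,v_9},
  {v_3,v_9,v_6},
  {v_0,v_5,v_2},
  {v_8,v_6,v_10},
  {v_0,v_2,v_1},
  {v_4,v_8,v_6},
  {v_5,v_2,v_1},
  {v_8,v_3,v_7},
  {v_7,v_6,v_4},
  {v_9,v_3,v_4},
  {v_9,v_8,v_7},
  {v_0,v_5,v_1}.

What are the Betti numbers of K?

b_0 = 2, b_1 = 2, b_2 = 2.

We work with the vertex ordering v_0 < v_1 < v_2 < v_3 < v_4 < v_5 < v_6 < v_7 < v_8 < v_9 < v_10. The simplices of K, each written with vertices in increasing order, are:

  0-simplices (11): [v_0], [v_1], [v_2], [v_3], [v_4], [v_5], [v_6], [v_7], [v_8], [v_9], [v_10]
  1-simplices (27): (27 of them)
  2-simplices (18): (18 of them)

giving chain groups C_0 ≅ Z^11, C_1 ≅ Z^27, C_2 ≅ Z^18.

∂_1: C_1 → C_0 is given by ∂[p,q] = [q] − [p].
As a 11×27 matrix over Z this has rank 9, with invariant factors (1,1,1,1,1,1,1,1,1).

Boundary ∂_2: C_2 → C_1 sends each 2-simplex [p,q,r] to [q,r] − [p,r] + [p,q]. For instance
  ∂[v_0,v_1,v_2] = [v_1,v_2] − [v_0,v_2] + [v_0,v_1],
  ∂[v_1,v_2,v_5] = [v_2,v_5] − [v_1,v_5] + [v_1,v_2].
This gives a 27×18 integer matrix of rank 16; reducing to Smith normal form yields diagonal entries (1,1,1,1,1,1,1,1,1,1,1,1,1,1,1,1).

Reading off H_k = ker ∂_k / im ∂_{k+1}:

  H_0: rank C_0 − rank ∂_1 = 11 − 9 = 2, and the invariant factors of ∂_1 are all 1, so H_0 ≅ Z^2.
  H_1: rank ker ∂_1 − rank ∂_2 = (27 − 9) − 16 = 2, and the invariant factors of ∂_2 are all 1, so H_1 ≅ Z^2.
  H_2: rank ker ∂_2 − rank ∂_3 = (18 − 16) − 0 = 2, and there is no ∂_3, so H_2 ≅ Z^2.

(K is a triangulation of the disjoint union of the torus T^2 and the 2-sphere S^2.)

Hence the Betti numbers are b_0 = 2, b_1 = 2, b_2 = 2.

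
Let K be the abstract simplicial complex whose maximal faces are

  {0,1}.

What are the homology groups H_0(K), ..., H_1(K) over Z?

H_0 = Z,  H_1 = 0.

Fix the vertex order 0 < 1 and write every simplex with vertices in increasing order. Then dim K = 1 and the simplices of K are:

  0-simplices (2): [0], [1]
  1-simplices (1): [0,1]

Hence C_0 ≅ Z^2, C_1 ≅ Z^1.

∂_1: C_1 → C_0 sends each edge [p,q] (with p < q) to q − p. For instance
  ∂[0,1] = [1] − [0].
As a 2×1 matrix over Z this has rank 1, with invariant factors (1).

Now H_k = ker ∂_k / im ∂_{k+1}, so:

  H_0: rank C_0 − rank ∂_1 = 2 − 1 = 1, and the invariant factors of ∂_1 are all 1, so H_0 = Z.
  H_1: rank ker ∂_1 − rank ∂_2 = (1 − 1) − 0 = 0, and there is no ∂_2, so H_1 = 0.

As a check, the Euler characteristic is 2 − 1 = 1, which agrees with 1 − 0 = 1.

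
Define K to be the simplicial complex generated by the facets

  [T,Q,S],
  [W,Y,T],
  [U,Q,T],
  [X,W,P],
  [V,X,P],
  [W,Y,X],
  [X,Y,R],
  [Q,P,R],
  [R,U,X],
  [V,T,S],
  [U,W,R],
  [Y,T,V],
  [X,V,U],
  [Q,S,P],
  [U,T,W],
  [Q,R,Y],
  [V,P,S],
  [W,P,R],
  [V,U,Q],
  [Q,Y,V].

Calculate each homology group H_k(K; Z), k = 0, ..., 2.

K has 10 vertices, 30 edges, 20 triangles.
rank ∂_0 = 0, rank ∂_1 = 9 ⇒ b_0 = 10 − 0 − 9 = 1; all invariant factors of ∂_1 are 1 so no torsion. So H_0 = Z.
rank ∂_1 = 9, rank ∂_2 = 20 ⇒ b_1 = 30 − 9 − 20 = 1; ∂_2 has invariant factor(s) [2] giving torsion. So H_1 = Z × Z/2.
rank ∂_2 = 20, rank ∂_3 = 0 ⇒ b_2 = 20 − 20 − 0 = 0. So H_2 = 0.

H_0 ≅ Z,  H_1 ≅ Z × Z/2,  H_2 = 0.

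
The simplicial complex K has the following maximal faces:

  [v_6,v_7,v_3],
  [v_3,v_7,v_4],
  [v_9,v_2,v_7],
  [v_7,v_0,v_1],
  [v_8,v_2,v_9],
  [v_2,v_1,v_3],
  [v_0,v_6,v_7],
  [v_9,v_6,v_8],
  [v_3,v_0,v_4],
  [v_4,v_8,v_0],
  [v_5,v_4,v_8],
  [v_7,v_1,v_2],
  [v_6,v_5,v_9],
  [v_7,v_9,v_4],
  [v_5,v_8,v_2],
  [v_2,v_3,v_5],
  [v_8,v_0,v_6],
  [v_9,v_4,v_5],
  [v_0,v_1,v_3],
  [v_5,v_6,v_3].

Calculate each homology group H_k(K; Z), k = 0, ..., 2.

We work with the vertex ordering v_0 < v_1 < v_2 < v_3 < v_4 < v_5 < v_6 < v_7 < v_8 < v_9. The simplices of K, each written with vertices in increasing order, are:

  0-simplices (10): [v_0], [v_1], [v_2], [v_3], [v_4], [v_5], [v_6], [v_7], [v_8], [v_9]
  1-simplices (30): (30 of them)
  2-simplices (20): (20 of them)

giving chain groups C_0 ≅ Z^10, C_1 ≅ Z^30, C_2 ≅ Z^20.

Boundary ∂_1: C_1 → C_0 is given by ∂[p,q] = [q] − [p].
The 10×30 boundary matrix has rank 9 and Smith normal form diag(1,1,1,1,1,1,1,1,1).

∂_2: C_2 → C_1 maps a triangle to the signed sum of its edges. For instance
  ∂[v_4,v_7,v_9] = [v_7,v_9] − [v_4,v_9] + [v_4,v_7],
  ∂[v_0,v_4,v_8] = [v_4,v_8] − [v_0,v_8] + [v_0,v_4].
The resulting 30×20 matrix has rank 20, and its Smith normal form has invariant factors (1,1,1,1,1,1,1,1,1,1,1,1,1,1,1,1,1,1,1,2).

Computing H_k = (kernel of ∂_k) / (image of ∂_{k+1}):

  H_0: rank C_0 − rank ∂_1 = 10 − 9 = 1, and the invariant factors of ∂_1 are all 1, so H_0 = Z.
  H_1: rank ker ∂_1 − rank ∂_2 = (30 − 9) − 20 = 1, and ∂_2 has invariant factor 2 > 1, so H_1 = Z ⊕ Z/2Z.
  H_2: rank ker ∂_2 − rank ∂_3 = (20 − 20) − 0 = 0, and there is no ∂_3, so H_2 = 0.

As a check, the Euler characteristic is 10 − 30 + 20 = 0, which agrees with 1 − 1 + 0 = 0.
(K is a triangulation of the Klein bottle.)

H_0 = Z,  H_1 = Z ⊕ Z/2Z,  H_2 = 0.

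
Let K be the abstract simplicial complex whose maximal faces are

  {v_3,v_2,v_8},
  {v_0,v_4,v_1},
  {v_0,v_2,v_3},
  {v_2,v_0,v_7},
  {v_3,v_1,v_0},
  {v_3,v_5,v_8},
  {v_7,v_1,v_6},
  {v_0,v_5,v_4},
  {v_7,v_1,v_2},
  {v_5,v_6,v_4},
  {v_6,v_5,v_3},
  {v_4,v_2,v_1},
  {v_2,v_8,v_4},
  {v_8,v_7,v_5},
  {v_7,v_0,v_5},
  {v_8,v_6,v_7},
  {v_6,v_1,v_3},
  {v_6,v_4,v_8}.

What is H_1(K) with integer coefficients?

Order the vertices as v_0 < v_1 < v_2 < v_3 < v_4 < v_5 < v_6 < v_7 < v_8. Listing each simplex with vertices in this order, K has dimension 2 with simplices:

  0-simplices (9): [v_0], [v_1], [v_2], [v_3], [v_4], [v_5], [v_6], [v_7], [v_8]
  1-simplices (27): (27 of them)
  2-simplices (18): (18 of them)

giving chain groups C_0 ≅ Z^9, C_1 ≅ Z^27, C_2 ≅ Z^18.

∂_1: C_1 → C_0 is given by ∂[p,q] = [q] − [p].
The 9×27 boundary matrix has rank 8 and Smith normal form diag(1,1,1,1,1,1,1,1).

Boundary ∂_2: C_2 → C_1 maps a triangle to the signed sum of its edges. For instance
  ∂[v_2,v_3,v_8] = [v_3,v_8] − [v_2,v_8] + [v_2,v_3],
  ∂[v_1,v_2,v_7] = [v_2,v_7] − [v_1,v_7] + [v_1,v_2].
The 27×18 boundary matrix has rank 18 and Smith normal form diag(1,1,1,1,1,1,1,1,1,1,1,1,1,1,1,1,1,2).

Reading off H_k = ker ∂_k / im ∂_{k+1}:

  H_1: rank ker ∂_1 − rank ∂_2 = (27 − 8) − 18 = 1, and ∂_2 has invariant factor 2 > 1, so H_1 = Z ⊕ Z/2.

H_1 ≅ Z ⊕ Z/2.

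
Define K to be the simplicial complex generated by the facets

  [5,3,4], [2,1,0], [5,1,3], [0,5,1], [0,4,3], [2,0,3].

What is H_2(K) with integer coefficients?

Fix the vertex order 0 < 1 < 2 < 3 < 4 < 5 and write every simplex with vertices in increasing order. Then dim K = 2 and the simplices of K are:

  0-simplices (6): [0], [1], [2], [3], [4], [5]
  1-simplices (12): [0,1], [0,2], [0,3], [0,4], [0,5], [1,2], [1,3], [1,5], [2,3], [3,4], [3,5], [4,5]
  2-simplices (6): [0,1,2], [0,1,5], [0,2,3], [0,3,4], [1,3,5], [3,4,5]

Hence C_0 ≅ Z^6, C_1 ≅ Z^12, C_2 ≅ Z^6.

The boundary map ∂_1: C_1 → C_0 is given by ∂[p,q] = [q] − [p].
This gives a 6×12 integer matrix of rank 5; reducing to Smith normal form yields diagonal entries (1,1,1,1,1).

∂_2: C_2 → C_1 sends each 2-simplex [p,q,r] to [q,r] − [p,r] + [p,q]. For instance
  ∂[1,3,5] = [3,5] − [1,5] + [1,3],
  ∂[0,1,5] = [1,5] − [0,5] + [0,1].
This gives a 12×6 integer matrix of rank 6; reducing to Smith normal form yields diagonal entries (1,1,1,1,1,1).

Computing H_k = (kernel of ∂_k) / (image of ∂_{k+1}):

  H_2: rank ker ∂_2 − rank ∂_3 = (6 − 6) − 0 = 0, and there is no ∂_3, so H_2 ≅ 0.

H_2 = 0.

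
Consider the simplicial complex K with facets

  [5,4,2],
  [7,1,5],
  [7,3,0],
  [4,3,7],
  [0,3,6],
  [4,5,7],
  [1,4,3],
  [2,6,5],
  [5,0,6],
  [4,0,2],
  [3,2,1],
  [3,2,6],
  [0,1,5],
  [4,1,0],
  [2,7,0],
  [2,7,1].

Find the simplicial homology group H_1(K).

H_1 ≅ Z^2.

Take the total order 0 < 1 < 2 < 3 < 4 < 5 < 6 < 7 on the vertex set. Then K (dimension 2) consists of the simplices:

  0-simplices (8): [0], [1], [2], [3], [4], [5], [6], [7]
  1-simplices (24): (24 of them)
  2-simplices (16): [0,1,4], [0,1,5], [0,2,4], [0,2,7], [0,3,6], [0,3,7], [0,5,6], [1,2,3], [1,2,7], [1,3,4], [1,5,7], [2,3,6], [2,4,5], [2,5,6], [3,4,7], [4,5,7]

so the chain groups are C_0 ≅ Z^8, C_1 ≅ Z^24, C_2 ≅ Z^16.

∂_1: C_1 → C_0 is given by ∂[p,q] = [q] − [p].
The resulting 8×24 matrix has rank 7, and its Smith normal form has invariant factors (1,1,1,1,1,1,1).

∂_2: C_2 → C_1 maps a triangle to the signed sum of its edges. For instance
  ∂[0,2,7] = [2,7] − [0,7] + [0,2],
  ∂[2,4,5] = [4,5] − [2,5] + [2,4].
This gives a 24×16 integer matrix of rank 15; reducing to Smith normal form yields diagonal entries (1,1,1,1,1,1,1,1,1,1,1,1,1,1,1).

Computing H_k = (kernel of ∂_k) / (image of ∂_{k+1}):

  H_1: rank ker ∂_1 − rank ∂_2 = (24 − 7) − 15 = 2, and the invariant factors of ∂_2 are all 1, so H_1 ≅ Z^2.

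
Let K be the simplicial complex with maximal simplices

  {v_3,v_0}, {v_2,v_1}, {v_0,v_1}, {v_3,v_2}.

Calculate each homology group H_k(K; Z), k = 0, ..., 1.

Fix the vertex order v_0 < v_1 < v_2 < v_3 and write every simplex with vertices in increasing order. Then dim K = 1 and the simplices of K are:

  0-simplices (4): [v_0], [v_1], [v_2], [v_3]
  1-simplices (4): [v_0,v_1], [v_0,v_3], [v_1,v_2], [v_2,v_3]

so the chain groups are C_0 ≅ Z^4, C_1 ≅ Z^4.

Boundary ∂_1: C_1 → C_0 sends each edge [p,q] (with p < q) to q − p.
The resulting 4×4 matrix has rank 3, and its Smith normal form has invariant factors (1,1,1).

Computing H_k = (kernel of ∂_k) / (image of ∂_{k+1}):

  H_0: rank C_0 − rank ∂_1 = 4 − 3 = 1, and the invariant factors of ∂_1 are all 1, so H_0 = Z.
  H_1: rank ker ∂_1 − rank ∂_2 = (4 − 3) − 0 = 1, and there is no ∂_2, so H_1 = Z.

As a check, the Euler characteristic is 4 − 4 = 0, which agrees with 1 − 1 = 0.
(K is a triangulation of the circle S^1.)

H_0 ≅ Z,  H_1 ≅ Z.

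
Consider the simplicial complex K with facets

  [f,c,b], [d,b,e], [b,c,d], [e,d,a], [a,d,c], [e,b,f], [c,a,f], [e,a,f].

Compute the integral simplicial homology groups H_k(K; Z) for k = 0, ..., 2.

H_0 = Z,  H_1 = 0,  H_2 = Z.

Fix the vertex order a < b < c < d < e < f and write every simplex with vertices in increasing order. Then dim K = 2 and the simplices of K are:

  0-simplices (6): a, b, c, d, e, f
  1-simplices (12): ac, ad, ae, af, bc, bd, be, bf, cd, cf, de, ef
  2-simplices (8): acd, acf, ade, aef, bcd, bcf, bde, bef

giving chain groups C_0 ≅ Z^6, C_1 ≅ Z^12, C_2 ≅ Z^8.

The boundary map ∂_1: C_1 → C_0 is given by ∂[p,q] = [q] − [p]. For instance
  ∂bd = d − b.
The 6×12 boundary matrix has rank 5 and Smith normal form diag(1,1,1,1,1).

The boundary map ∂_2: C_2 → C_1 sends each 2-simplex [p,q,r] to [q,r] − [p,r] + [p,q]. For instance
  ∂acd = cd − ad + ac,
  ∂aef = ef − af + ae.
This gives a 12×8 integer matrix of rank 7; reducing to Smith normal form yields diagonal entries (1,1,1,1,1,1,1).

From H_k ≅ ker(∂_k) / im(∂_{k+1}) we obtain:

  H_0: rank C_0 − rank ∂_1 = 6 − 5 = 1, and the invariant factors of ∂_1 are all 1, so H_0 ≅ Z.
  H_1: rank ker ∂_1 − rank ∂_2 = (12 − 5) − 7 = 0, and the invariant factors of ∂_2 are all 1, so H_1 ≅ 0.
  H_2: rank ker ∂_2 − rank ∂_3 = (8 − 7) − 0 = 1, and there is no ∂_3, so H_2 ≅ Z.

(K is a triangulation of the 2-sphere S^2.)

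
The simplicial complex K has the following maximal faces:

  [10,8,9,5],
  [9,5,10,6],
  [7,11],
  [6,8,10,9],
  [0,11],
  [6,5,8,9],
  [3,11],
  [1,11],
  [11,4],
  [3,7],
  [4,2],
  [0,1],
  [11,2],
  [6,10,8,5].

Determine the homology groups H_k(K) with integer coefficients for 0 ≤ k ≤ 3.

We work with the vertex ordering 0 < 1 < 2 < 3 < 4 < 5 < 6 < 7 < 8 < 9 < 10 < 11. The simplices of K, each written with vertices in increasing order, are:

  0-simplices (12): [0], [1], [2], [3], [4], [5], [6], [7], [8], [9], [10], [11]
  1-simplices (19): [0,1], [0,11], [1,11], [2,4], [2,11], [3,7], [3,11], [4,11], [5,6], [5,8], [5,9], [5,10], [6,8], [6,9], [6,10], [7,11], [8,9], [8,10], [9,10]
  2-simplices (10): [5,6,8], [5,6,9], [5,6,10], [5,8,9], [5,8,10], [5,9,10], [6,8,9], [6,8,10], [6,9,10], [8,9,10]
  3-simplices (5): [5,6,8,9], [5,6,8,10], [5,6,9,10], [5,8,9,10], [6,8,9,10]

Hence C_0 ≅ Z^12, C_1 ≅ Z^19, C_2 ≅ Z^10, C_3 ≅ Z^5.

The boundary map ∂_1: C_1 → C_0 is given by ∂[p,q] = [q] − [p]. For instance
  ∂[5,10] = [10] − [5].
As a 12×19 matrix over Z this has rank 10, with invariant factors (1,1,1,1,1,1,1,1,1,1).

Boundary ∂_2: C_2 → C_1 sends each 2-simplex [p,q,r] to [q,r] − [p,r] + [p,q]. For instance
  ∂[8,9,10] = [9,10] − [8,10] + [8,9],
  ∂[5,8,9] = [8,9] − [5,9] + [5,8].
The resulting 19×10 matrix has rank 6, and its Smith normal form has invariant factors (1,1,1,1,1,1).

∂_3: C_3 → C_2 sends each 3-simplex σ to the alternating sum Σ_i (−1)^i (σ with its i-th vertex removed). For instance
  ∂[5,6,8,9] = [6,8,9] − [5,8,9] + [5,6,9] − [5,6,8],
  ∂[5,6,9,10] = [6,9,10] − [5,9,10] + [5,6,10] − [5,6,9].
As a 10×5 matrix over Z this has rank 4, with invariant factors (1,1,1,1).

Now H_k = ker ∂_k / im ∂_{k+1}, so:

  H_0: rank C_0 − rank ∂_1 = 12 − 10 = 2, and the invariant factors of ∂_1 are all 1, so H_0 ≅ Z^2.
  H_1: rank ker ∂_1 − rank ∂_2 = (19 − 10) − 6 = 3, and the invariant factors of ∂_2 are all 1, so H_1 ≅ Z^3.
  H_2: rank ker ∂_2 − rank ∂_3 = (10 − 6) − 4 = 0, and the invariant factors of ∂_3 are all 1, so H_2 ≅ 0.
  H_3: rank ker ∂_3 − rank ∂_4 = (5 − 4) − 0 = 1, and there is no ∂_4, so H_3 ≅ Z.

H_0 = Z^2,  H_1 = Z^3,  H_2 = 0,  H_3 = Z.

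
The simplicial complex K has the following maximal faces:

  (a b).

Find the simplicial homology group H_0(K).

Fix the vertex order a < b and write every simplex with vertices in increasing order. Then dim K = 1 and the simplices of K are:

  0-simplices (2): a, b
  1-simplices (1): ab

Hence C_0 ≅ Z^2, C_1 ≅ Z^1.

Boundary ∂_1: C_1 → C_0 sends each edge [p,q] (with p < q) to q − p.
This gives a 2×1 integer matrix of rank 1; reducing to Smith normal form yields diagonal entries (1).

Computing H_k = (kernel of ∂_k) / (image of ∂_{k+1}):

  H_0: rank C_0 − rank ∂_1 = 2 − 1 = 1, and the invariant factors of ∂_1 are all 1, so H_0 = Z.

H_0 ≅ Z.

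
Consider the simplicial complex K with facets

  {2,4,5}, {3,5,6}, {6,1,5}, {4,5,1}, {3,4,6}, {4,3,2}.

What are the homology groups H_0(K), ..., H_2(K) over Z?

H_0 = Z,  H_1 = Z,  H_2 = 0.

K has 6 vertices, 12 edges, 6 triangles.
rank ∂_0 = 0, rank ∂_1 = 5 ⇒ b_0 = 6 − 0 − 5 = 1; all invariant factors of ∂_1 are 1 so no torsion. So H_0 ≅ Z.
rank ∂_1 = 5, rank ∂_2 = 6 ⇒ b_1 = 12 − 5 − 6 = 1; all invariant factors of ∂_2 are 1 so no torsion. So H_1 ≅ Z.
rank ∂_2 = 6, rank ∂_3 = 0 ⇒ b_2 = 6 − 6 − 0 = 0. So H_2 ≅ 0.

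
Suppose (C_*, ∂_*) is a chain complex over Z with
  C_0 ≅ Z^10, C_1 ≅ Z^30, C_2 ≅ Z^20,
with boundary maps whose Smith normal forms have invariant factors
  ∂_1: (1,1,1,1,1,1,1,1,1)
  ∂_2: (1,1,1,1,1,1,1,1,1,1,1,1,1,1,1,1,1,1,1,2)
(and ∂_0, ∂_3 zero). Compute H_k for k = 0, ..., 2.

H_0: b_0 = 10 − 0 − 9 = 1; torsion from ∂_1 factors > 1: none. So H_0 = Z.
H_1: b_1 = 30 − 9 − 20 = 1; torsion from ∂_2 factors > 1: [2]. So H_1 = Z ⊕ Z/2.
H_2: b_2 = 20 − 20 − 0 = 0; torsion from ∂_3 factors > 1: none. So H_2 = 0.

H_0 = Z,  H_1 = Z ⊕ Z/2,  H_2 = 0.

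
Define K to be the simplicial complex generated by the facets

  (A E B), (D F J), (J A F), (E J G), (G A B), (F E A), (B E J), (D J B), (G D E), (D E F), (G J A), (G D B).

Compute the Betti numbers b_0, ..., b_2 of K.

Order the vertices as A < B < D < E < F < G < J. Listing each simplex with vertices in this order, K has dimension 2 with simplices:

  0-simplices (7): A, B, D, E, F, G, J
  1-simplices (18): AB, AE, AF, AG, AJ, BD, BE, BG, BJ, DE, DF, DG, DJ, EF, EG, EJ, FJ, GJ
  2-simplices (12): ABE, ABG, AEF, AFJ, AGJ, BDG, BDJ, BEJ, DEF, DEG, DFJ, EGJ

so the chain groups are C_0 ≅ Z^7, C_1 ≅ Z^18, C_2 ≅ Z^12.

The boundary map ∂_1: C_1 → C_0 maps an edge to its endpoints' difference, ∂[p,q] = q − p. For instance
  ∂BG = G − B.
The resulting 7×18 matrix has rank 6, and its Smith normal form has invariant factors (1,1,1,1,1,1).

Boundary ∂_2: C_2 → C_1 acts by ∂[p,q,r] = [q,r] − [p,r] + [p,q]. For instance
  ∂AEF = EF − AF + AE,
  ∂BDG = DG − BG + BD.
As a 18×12 matrix over Z this has rank 12, with invariant factors (1,1,1,1,1,1,1,1,1,1,1,2).

Computing H_k = (kernel of ∂_k) / (image of ∂_{k+1}):

  H_0: rank C_0 − rank ∂_1 = 7 − 6 = 1, and the invariant factors of ∂_1 are all 1, so H_0 = Z.
  H_1: rank ker ∂_1 − rank ∂_2 = (18 − 6) − 12 = 0, and ∂_2 has invariant factor 2 > 1, so H_1 = Z/2Z.
  H_2: rank ker ∂_2 − rank ∂_3 = (12 − 12) − 0 = 0, and there is no ∂_3, so H_2 = 0.

As a check, the Euler characteristic is 7 − 18 + 12 = 1, which agrees with 1 − 0 + 0 = 1.

Hence the Betti numbers are b_0 = 1, b_1 = 0, b_2 = 0.

b_0 = 1, b_1 = 0, b_2 = 0.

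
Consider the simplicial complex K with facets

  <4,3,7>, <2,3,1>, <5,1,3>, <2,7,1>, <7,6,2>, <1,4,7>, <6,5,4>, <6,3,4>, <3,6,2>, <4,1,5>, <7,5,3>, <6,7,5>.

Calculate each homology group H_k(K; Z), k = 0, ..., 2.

We work with the vertex ordering 1 < 2 < 3 < 4 < 5 < 6 < 7. The simplices of K, each written with vertices in increasing order, are:

  0-simplices (7): [1], [2], [3], [4], [5], [6], [7]
  1-simplices (18): [1,2], [1,3], [1,4], [1,5], [1,7], [2,3], [2,6], [2,7], [3,4], [3,5], [3,6], [3,7], [4,5], [4,6], [4,7], [5,6], [5,7], [6,7]
  2-simplices (12): [1,2,3], [1,2,7], [1,3,5], [1,4,5], [1,4,7], [2,3,6], [2,6,7], [3,4,6], [3,4,7], [3,5,7], [4,5,6], [5,6,7]

Hence C_0 ≅ Z^7, C_1 ≅ Z^18, C_2 ≅ Z^12.

Boundary ∂_1: C_1 → C_0 is given by ∂[p,q] = [q] − [p].
The 7×18 boundary matrix has rank 6 and Smith normal form diag(1,1,1,1,1,1).

The boundary map ∂_2: C_2 → C_1 maps a triangle to the signed sum of its edges. For instance
  ∂[1,3,5] = [3,5] − [1,5] + [1,3],
  ∂[1,2,7] = [2,7] − [1,7] + [1,2].
The resulting 18×12 matrix has rank 12, and its Smith normal form has invariant factors (1,1,1,1,1,1,1,1,1,1,1,2).

Reading off H_k = ker ∂_k / im ∂_{k+1}:

  H_0: rank C_0 − rank ∂_1 = 7 − 6 = 1, and the invariant factors of ∂_1 are all 1, so H_0 = Z.
  H_1: rank ker ∂_1 − rank ∂_2 = (18 − 6) − 12 = 0, and ∂_2 has invariant factor 2 > 1, so H_1 = Z/2Z.
  H_2: rank ker ∂_2 − rank ∂_3 = (12 − 12) − 0 = 0, and there is no ∂_3, so H_2 = 0.

H_0 = Z,  H_1 = Z/2Z,  H_2 = 0.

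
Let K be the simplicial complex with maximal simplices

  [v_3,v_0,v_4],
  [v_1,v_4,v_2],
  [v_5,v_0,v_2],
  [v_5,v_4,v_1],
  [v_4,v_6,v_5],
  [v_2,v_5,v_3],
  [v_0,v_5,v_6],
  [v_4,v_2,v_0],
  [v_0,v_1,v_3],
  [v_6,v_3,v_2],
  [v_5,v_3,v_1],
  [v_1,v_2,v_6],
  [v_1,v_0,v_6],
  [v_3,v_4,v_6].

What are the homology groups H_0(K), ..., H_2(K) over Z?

Take the total order v_0 < v_1 < v_2 < v_3 < v_4 < v_5 < v_6 on the vertex set. Then K (dimension 2) consists of the simplices:

  0-simplices (7): [v_0], [v_1], [v_2], [v_3], [v_4], [v_5], [v_6]
  1-simplices (21): (21 of them)
  2-simplices (14): (14 of them)

Hence C_0 ≅ Z^7, C_1 ≅ Z^21, C_2 ≅ Z^14.

Boundary ∂_1: C_1 → C_0 sends each edge [p,q] (with p < q) to q − p. For instance
  ∂[v_0,v_6] = [v_6] − [v_0].
As a 7×21 matrix over Z this has rank 6, with invariant factors (1,1,1,1,1,1).

The boundary map ∂_2: C_2 → C_1 maps a triangle to the signed sum of its edges. For instance
  ∂[v_2,v_3,v_6] = [v_3,v_6] − [v_2,v_6] + [v_2,v_3],
  ∂[v_0,v_2,v_4] = [v_2,v_4] − [v_0,v_4] + [v_0,v_2].
This gives a 21×14 integer matrix of rank 13; reducing to Smith normal form yields diagonal entries (1,1,1,1,1,1,1,1,1,1,1,1,1).

Computing H_k = (kernel of ∂_k) / (image of ∂_{k+1}):

  H_0: rank C_0 − rank ∂_1 = 7 − 6 = 1, and the invariant factors of ∂_1 are all 1, so H_0 = Z.
  H_1: rank ker ∂_1 − rank ∂_2 = (21 − 6) − 13 = 2, and the invariant factors of ∂_2 are all 1, so H_1 = Z^2.
  H_2: rank ker ∂_2 − rank ∂_3 = (14 − 13) − 0 = 1, and there is no ∂_3, so H_2 = Z.

As a check, the Euler characteristic is 7 − 21 + 14 = 0, which agrees with 1 − 2 + 1 = 0.
(K is a triangulation of the torus T^2.)

H_0 ≅ Z,  H_1 ≅ Z^2,  H_2 ≅ Z.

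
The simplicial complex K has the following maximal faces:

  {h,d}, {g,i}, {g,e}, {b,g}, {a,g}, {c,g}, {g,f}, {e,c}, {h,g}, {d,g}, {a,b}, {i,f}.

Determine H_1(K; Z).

Take the total order a < b < c < d < e < f < g < h < i on the vertex set. Then K (dimension 1) consists of the simplices:

  0-simplices (9): a, b, c, d, e, f, g, h, i
  1-simplices (12): ab, ag, bg, ce, cg, dg, dh, eg, fg, fi, gh, gi

giving chain groups C_0 ≅ Z^9, C_1 ≅ Z^12.

Boundary ∂_1: C_1 → C_0 sends each edge [p,q] (with p < q) to q − p. For instance
  ∂fg = g − f.
The resulting 9×12 matrix has rank 8, and its Smith normal form has invariant factors (1,1,1,1,1,1,1,1).

Computing H_k = (kernel of ∂_k) / (image of ∂_{k+1}):

  H_1: rank ker ∂_1 − rank ∂_2 = (12 − 8) − 0 = 4, and there is no ∂_2, so H_1 = Z^4.

H_1 = Z^4.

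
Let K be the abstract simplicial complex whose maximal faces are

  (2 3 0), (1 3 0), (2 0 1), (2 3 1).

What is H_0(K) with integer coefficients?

Order the vertices as 0 < 1 < 2 < 3. Listing each simplex with vertices in this order, K has dimension 2 with simplices:

  0-simplices (4): [0], [1], [2], [3]
  1-simplices (6): [0,1], [0,2], [0,3], [1,2], [1,3], [2,3]
  2-simplices (4): [0,1,2], [0,1,3], [0,2,3], [1,2,3]

giving chain groups C_0 ≅ Z^4, C_1 ≅ Z^6, C_2 ≅ Z^4.

∂_1: C_1 → C_0 maps an edge to its endpoints' difference, ∂[p,q] = q − p. For instance
  ∂[0,3] = [3] − [0].
As a 4×6 matrix over Z this has rank 3, with invariant factors (1,1,1).

The boundary map ∂_2: C_2 → C_1 sends each 2-simplex [p,q,r] to [q,r] − [p,r] + [p,q]. For instance
  ∂[0,1,2] = [1,2] − [0,2] + [0,1],
  ∂[1,2,3] = [2,3] − [1,3] + [1,2].
As a 6×4 matrix over Z this has rank 3, with invariant factors (1,1,1).

Now H_k = ker ∂_k / im ∂_{k+1}, so:

  H_0: rank C_0 − rank ∂_1 = 4 − 3 = 1, and the invariant factors of ∂_1 are all 1, so H_0 = Z.

H_0 = Z.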